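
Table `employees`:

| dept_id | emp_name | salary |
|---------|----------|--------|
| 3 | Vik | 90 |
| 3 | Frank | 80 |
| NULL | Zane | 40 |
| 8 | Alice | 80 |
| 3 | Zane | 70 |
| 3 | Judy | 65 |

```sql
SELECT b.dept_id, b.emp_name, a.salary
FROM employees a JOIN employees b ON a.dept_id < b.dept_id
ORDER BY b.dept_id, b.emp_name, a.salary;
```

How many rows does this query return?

4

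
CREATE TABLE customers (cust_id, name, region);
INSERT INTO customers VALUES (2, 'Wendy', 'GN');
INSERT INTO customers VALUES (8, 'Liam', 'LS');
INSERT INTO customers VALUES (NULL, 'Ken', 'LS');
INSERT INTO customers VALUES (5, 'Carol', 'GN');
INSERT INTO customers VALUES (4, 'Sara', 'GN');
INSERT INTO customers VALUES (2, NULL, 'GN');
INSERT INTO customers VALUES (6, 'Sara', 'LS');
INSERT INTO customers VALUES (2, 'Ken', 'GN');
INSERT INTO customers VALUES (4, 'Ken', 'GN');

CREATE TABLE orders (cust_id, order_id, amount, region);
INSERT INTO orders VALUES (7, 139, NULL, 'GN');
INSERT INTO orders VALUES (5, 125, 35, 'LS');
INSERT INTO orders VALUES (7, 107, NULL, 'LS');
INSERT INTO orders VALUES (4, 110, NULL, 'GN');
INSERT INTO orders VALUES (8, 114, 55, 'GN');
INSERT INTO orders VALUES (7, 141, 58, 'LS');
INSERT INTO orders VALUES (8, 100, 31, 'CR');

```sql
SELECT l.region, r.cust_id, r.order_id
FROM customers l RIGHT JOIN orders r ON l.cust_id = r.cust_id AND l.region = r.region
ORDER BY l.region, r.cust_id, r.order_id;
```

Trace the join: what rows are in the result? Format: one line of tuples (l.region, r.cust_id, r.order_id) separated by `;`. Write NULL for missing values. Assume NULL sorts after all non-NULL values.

RIGHT JOIN keeps every row from `orders`; unmatched rows get NULL for `customers`'s columns.
Matching on l.cust_id = r.cust_id AND l.region = r.region. A NULL in a compared column never satisfies the condition.
- l row (cust_id=2, region=GN): no match.
- l row (cust_id=8, region=LS): no match.
- l row (cust_id=NULL, region=LS): no match.
- l row (cust_id=5, region=GN): no match.
- l row (cust_id=4, region=GN): matches 1 r row(s) → 1 output row(s).
- l row (cust_id=2, region=GN): no match.
- l row (cust_id=6, region=LS): no match.
- l row (cust_id=2, region=GN): no match.
- l row (cust_id=4, region=GN): matches 1 r row(s) → 1 output row(s).
- plus 6 unmatched r row(s), each kept with NULL l columns.
After projecting and ordering:
l.region | r.cust_id | r.order_id
GN | 4 | 110
GN | 4 | 110
NULL | 5 | 125
NULL | 7 | 107
NULL | 7 | 139
NULL | 7 | 141
NULL | 8 | 100
NULL | 8 | 114

(GN, 4, 110); (GN, 4, 110); (NULL, 5, 125); (NULL, 7, 107); (NULL, 7, 139); (NULL, 7, 141); (NULL, 8, 100); (NULL, 8, 114)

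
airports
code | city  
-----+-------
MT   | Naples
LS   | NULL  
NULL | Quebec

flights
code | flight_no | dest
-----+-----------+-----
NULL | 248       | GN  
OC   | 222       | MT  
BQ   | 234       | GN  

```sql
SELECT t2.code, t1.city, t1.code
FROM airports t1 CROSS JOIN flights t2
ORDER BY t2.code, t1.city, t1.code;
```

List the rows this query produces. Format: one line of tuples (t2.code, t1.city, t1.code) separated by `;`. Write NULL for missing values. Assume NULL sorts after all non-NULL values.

CROSS JOIN pairs every row of `airports` with every row of `flights`: 3 × 3 = 9 rows.

(BQ, Naples, MT); (BQ, Quebec, NULL); (BQ, NULL, LS); (OC, Naples, MT); (OC, Quebec, NULL); (OC, NULL, LS); (NULL, Naples, MT); (NULL, Quebec, NULL); (NULL, NULL, LS)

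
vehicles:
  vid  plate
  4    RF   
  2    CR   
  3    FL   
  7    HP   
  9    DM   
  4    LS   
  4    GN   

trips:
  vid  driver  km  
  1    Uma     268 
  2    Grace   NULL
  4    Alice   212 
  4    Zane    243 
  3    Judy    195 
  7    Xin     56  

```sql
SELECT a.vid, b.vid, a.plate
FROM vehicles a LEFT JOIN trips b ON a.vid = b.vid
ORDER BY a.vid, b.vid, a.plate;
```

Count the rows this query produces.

10

LEFT JOIN keeps every row from `vehicles`; unmatched rows get NULL for `trips`'s columns.
Matching on a.vid = b.vid.
- vid=4: 2 matching b row(s), so 2 row(s) emitted.
- vid=2: 1 matching b row(s), so 1 row(s) emitted.
- vid=3: 1 matching b row(s), so 1 row(s) emitted.
- vid=7: 1 matching b row(s), so 1 row(s) emitted.
- vid=9: no b row matches, row kept with b columns NULL.
- vid=4: 2 matching b row(s), so 2 row(s) emitted.
- vid=4: 2 matching b row(s), so 2 row(s) emitted.
Total: 9 matched + 1 padded = 10 rows.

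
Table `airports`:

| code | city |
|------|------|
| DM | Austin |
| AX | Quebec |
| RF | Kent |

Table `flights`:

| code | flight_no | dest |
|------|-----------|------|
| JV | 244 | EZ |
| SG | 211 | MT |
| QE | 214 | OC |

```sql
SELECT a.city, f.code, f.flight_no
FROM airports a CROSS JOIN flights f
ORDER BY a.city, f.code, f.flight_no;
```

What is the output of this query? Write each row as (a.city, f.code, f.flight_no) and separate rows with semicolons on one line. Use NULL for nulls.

CROSS JOIN pairs every row of `airports` with every row of `flights`: 3 × 3 = 9 rows.
After projecting and ordering:
a.city | f.code | f.flight_no
Austin | JV | 244
Austin | QE | 214
Austin | SG | 211
Kent | JV | 244
Kent | QE | 214
Kent | SG | 211
Quebec | JV | 244
Quebec | QE | 214
Quebec | SG | 211

(Austin, JV, 244); (Austin, QE, 214); (Austin, SG, 211); (Kent, JV, 244); (Kent, QE, 214); (Kent, SG, 211); (Quebec, JV, 244); (Quebec, QE, 214); (Quebec, SG, 211)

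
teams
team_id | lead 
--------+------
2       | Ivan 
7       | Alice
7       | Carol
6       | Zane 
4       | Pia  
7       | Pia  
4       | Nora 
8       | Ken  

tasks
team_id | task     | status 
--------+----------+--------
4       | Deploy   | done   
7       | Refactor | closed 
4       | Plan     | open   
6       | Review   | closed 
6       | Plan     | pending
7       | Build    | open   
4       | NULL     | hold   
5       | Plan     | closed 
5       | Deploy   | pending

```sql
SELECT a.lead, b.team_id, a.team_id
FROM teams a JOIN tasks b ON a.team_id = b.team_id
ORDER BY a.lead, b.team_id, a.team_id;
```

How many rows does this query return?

INNER JOIN keeps only pairs where the ON condition holds.
Matching on a.team_id = b.team_id.
- a (team_id=2) has no partner → excluded.
- a (team_id=7) pairs with 2 row(s) of b.
- a (team_id=7) pairs with 2 row(s) of b.
- a (team_id=6) pairs with 2 row(s) of b.
- a (team_id=4) pairs with 3 row(s) of b.
- a (team_id=7) pairs with 2 row(s) of b.
- a (team_id=4) pairs with 3 row(s) of b.
- a (team_id=8) has no partner → excluded.
Total: 14 rows.

14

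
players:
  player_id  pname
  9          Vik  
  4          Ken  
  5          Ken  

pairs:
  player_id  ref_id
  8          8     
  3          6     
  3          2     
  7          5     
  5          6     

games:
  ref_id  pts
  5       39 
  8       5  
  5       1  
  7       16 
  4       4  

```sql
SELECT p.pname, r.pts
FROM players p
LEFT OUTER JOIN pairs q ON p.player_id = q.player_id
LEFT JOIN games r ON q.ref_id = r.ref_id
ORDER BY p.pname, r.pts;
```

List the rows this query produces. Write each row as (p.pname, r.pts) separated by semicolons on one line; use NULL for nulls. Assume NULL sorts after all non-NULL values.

Step 1 — p LEFT JOIN q on player_id → 3 row(s).
Then LEFT JOIN `games r` on ref_id: each of those 3 rows is kept; rows whose q.ref_id has no match in r get NULL for r's columns.

(Ken, NULL); (Ken, NULL); (Vik, NULL)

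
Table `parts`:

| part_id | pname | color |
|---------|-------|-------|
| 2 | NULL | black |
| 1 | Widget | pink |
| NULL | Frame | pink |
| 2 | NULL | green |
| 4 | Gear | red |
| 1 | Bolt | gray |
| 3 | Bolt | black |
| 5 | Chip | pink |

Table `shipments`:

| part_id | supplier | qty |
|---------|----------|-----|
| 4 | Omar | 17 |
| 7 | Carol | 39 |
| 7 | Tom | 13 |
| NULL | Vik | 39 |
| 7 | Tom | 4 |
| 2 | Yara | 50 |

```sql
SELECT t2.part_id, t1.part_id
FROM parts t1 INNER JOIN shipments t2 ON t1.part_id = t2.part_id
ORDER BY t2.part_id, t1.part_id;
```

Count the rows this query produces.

3

INNER JOIN keeps only pairs where the ON condition holds.
Matching on t1.part_id = t2.part_id. A NULL in a compared column never satisfies the condition.
- t1 row (part_id=2): matches 1 t2 row(s) → 1 output row(s).
- t1 row (part_id=1): no match → dropped.
- t1 row (part_id=NULL): no match → dropped.
- t1 row (part_id=2): matches 1 t2 row(s) → 1 output row(s).
- t1 row (part_id=4): matches 1 t2 row(s) → 1 output row(s).
- t1 row (part_id=1): no match → dropped.
- t1 row (part_id=3): no match → dropped.
- t1 row (part_id=5): no match → dropped.
Total: 3 rows.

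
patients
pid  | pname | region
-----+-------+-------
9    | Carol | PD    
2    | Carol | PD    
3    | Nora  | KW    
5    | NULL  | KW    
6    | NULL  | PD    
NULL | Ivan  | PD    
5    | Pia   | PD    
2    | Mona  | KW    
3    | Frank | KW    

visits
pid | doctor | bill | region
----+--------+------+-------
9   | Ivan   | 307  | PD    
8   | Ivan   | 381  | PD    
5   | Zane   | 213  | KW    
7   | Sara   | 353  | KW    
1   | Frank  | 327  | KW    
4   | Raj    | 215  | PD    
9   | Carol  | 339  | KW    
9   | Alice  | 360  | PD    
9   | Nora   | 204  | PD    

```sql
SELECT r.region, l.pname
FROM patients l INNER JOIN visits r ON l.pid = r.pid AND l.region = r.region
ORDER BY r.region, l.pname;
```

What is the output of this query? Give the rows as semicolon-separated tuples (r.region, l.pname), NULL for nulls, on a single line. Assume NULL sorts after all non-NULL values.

(KW, NULL); (PD, Carol); (PD, Carol); (PD, Carol)

INNER JOIN keeps only pairs where the ON condition holds.
Matching on l.pid = r.pid AND l.region = r.region. A NULL in a compared column never satisfies the condition.
Matched pairs: 4.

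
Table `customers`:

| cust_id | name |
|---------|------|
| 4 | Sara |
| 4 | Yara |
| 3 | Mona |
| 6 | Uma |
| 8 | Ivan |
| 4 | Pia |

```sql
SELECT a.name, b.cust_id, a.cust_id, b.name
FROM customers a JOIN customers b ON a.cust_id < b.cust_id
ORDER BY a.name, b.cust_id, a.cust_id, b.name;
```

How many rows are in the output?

12

INNER JOIN keeps only pairs where the ON condition holds.
Matching on a.cust_id < b.cust_id.
- cust_id=4: 2 matching b row(s), so 2 row(s) emitted.
- cust_id=4: 2 matching b row(s), so 2 row(s) emitted.
- cust_id=3: 5 matching b row(s), so 5 row(s) emitted.
- cust_id=6: 1 matching b row(s), so 1 row(s) emitted.
- cust_id=8: no matching b row, dropped.
- cust_id=4: 2 matching b row(s), so 2 row(s) emitted.
Total: 12 rows.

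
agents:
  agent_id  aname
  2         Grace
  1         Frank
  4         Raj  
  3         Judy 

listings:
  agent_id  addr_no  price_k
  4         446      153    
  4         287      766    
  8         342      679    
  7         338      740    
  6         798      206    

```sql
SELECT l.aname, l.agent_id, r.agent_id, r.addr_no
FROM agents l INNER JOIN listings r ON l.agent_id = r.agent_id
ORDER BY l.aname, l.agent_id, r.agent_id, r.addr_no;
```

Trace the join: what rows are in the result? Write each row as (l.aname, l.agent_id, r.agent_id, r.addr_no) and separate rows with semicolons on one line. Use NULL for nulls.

(Raj, 4, 4, 287); (Raj, 4, 4, 446)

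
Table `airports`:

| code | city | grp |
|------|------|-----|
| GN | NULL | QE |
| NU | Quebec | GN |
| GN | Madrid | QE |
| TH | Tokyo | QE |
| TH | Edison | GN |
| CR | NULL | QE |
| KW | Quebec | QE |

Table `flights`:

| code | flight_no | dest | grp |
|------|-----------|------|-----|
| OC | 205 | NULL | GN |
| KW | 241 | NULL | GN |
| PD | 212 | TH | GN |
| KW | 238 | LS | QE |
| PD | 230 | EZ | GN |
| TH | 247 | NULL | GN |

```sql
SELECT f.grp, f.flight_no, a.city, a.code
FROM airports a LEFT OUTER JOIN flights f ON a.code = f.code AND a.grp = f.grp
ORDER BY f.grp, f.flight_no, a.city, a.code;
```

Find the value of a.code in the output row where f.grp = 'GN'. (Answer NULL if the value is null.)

TH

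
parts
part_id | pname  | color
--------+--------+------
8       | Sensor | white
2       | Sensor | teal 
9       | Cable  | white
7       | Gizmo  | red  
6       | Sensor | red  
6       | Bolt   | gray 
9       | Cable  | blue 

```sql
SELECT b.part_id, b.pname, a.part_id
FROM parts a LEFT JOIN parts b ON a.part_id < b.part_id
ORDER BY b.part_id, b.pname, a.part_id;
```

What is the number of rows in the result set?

LEFT JOIN keeps every row from `parts a`; unmatched rows get NULL for `parts b`'s columns.
Matching on a.part_id < b.part_id.
- part_id=8: 2 matching b row(s), so 2 row(s) emitted.
- part_id=2: 6 matching b row(s), so 6 row(s) emitted.
- part_id=9: no b row matches, row kept with b columns NULL.
- part_id=7: 3 matching b row(s), so 3 row(s) emitted.
- part_id=6: 4 matching b row(s), so 4 row(s) emitted.
- part_id=6: 4 matching b row(s), so 4 row(s) emitted.
- part_id=9: no b row matches, row kept with b columns NULL.
Total: 19 matched + 2 padded = 21 rows.

21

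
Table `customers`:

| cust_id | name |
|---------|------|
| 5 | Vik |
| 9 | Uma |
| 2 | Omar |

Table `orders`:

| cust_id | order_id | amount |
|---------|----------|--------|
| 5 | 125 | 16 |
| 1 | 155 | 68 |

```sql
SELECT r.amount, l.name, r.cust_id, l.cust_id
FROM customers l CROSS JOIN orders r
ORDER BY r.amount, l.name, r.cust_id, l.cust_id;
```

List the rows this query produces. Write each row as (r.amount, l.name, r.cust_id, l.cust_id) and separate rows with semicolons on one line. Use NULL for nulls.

CROSS JOIN pairs every row of `customers` with every row of `orders`: 3 × 2 = 6 rows.
After projecting and ordering:
r.amount | l.name | r.cust_id | l.cust_id
16 | Omar | 5 | 2
16 | Uma | 5 | 9
16 | Vik | 5 | 5
68 | Omar | 1 | 2
68 | Uma | 1 | 9
68 | Vik | 1 | 5

(16, Omar, 5, 2); (16, Uma, 5, 9); (16, Vik, 5, 5); (68, Omar, 1, 2); (68, Uma, 1, 9); (68, Vik, 1, 5)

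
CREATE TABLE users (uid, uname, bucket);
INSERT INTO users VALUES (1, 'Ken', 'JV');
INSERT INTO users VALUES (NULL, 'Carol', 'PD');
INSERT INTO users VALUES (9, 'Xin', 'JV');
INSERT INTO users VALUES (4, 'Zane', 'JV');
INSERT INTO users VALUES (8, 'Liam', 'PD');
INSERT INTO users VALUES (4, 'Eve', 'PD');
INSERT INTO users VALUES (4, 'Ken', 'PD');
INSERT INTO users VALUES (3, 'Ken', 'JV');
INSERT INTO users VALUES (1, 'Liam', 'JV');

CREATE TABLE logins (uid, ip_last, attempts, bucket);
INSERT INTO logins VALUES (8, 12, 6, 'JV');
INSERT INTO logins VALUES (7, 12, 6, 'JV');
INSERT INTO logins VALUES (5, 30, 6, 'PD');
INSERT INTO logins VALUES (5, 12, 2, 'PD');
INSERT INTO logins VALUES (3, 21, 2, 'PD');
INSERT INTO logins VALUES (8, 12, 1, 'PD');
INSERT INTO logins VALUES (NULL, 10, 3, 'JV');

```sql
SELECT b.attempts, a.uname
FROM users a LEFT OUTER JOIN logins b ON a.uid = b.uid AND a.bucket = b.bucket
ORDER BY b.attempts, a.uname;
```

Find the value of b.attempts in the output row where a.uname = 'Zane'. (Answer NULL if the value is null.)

LEFT JOIN keeps every row from `users`; unmatched rows get NULL for `logins`'s columns.
Matching on a.uid = b.uid AND a.bucket = b.bucket. A NULL in a compared column never satisfies the condition.
- a row (uid=1, bucket=JV): no match → kept, b columns NULL.
- a row (uid=NULL, bucket=PD): no match → kept, b columns NULL.
- a row (uid=9, bucket=JV): no match → kept, b columns NULL.
- a row (uid=4, bucket=JV): no match → kept, b columns NULL.
- a row (uid=8, bucket=PD): matches 1 b row(s) → 1 output row(s).
- a row (uid=4, bucket=PD): no match → kept, b columns NULL.
- a row (uid=4, bucket=PD): no match → kept, b columns NULL.
- a row (uid=3, bucket=JV): no match → kept, b columns NULL.
- a row (uid=1, bucket=JV): no match → kept, b columns NULL.

NULL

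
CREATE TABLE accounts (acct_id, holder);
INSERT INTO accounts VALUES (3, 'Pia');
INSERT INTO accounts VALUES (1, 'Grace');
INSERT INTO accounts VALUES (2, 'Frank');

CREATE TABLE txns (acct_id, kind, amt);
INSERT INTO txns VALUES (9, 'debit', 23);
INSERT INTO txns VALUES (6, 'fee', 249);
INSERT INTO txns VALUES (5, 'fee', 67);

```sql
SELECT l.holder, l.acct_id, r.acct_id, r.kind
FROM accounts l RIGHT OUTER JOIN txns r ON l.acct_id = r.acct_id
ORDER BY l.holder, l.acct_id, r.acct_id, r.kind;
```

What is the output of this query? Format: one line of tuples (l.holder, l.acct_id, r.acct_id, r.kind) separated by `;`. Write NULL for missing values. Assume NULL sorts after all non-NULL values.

RIGHT JOIN keeps every row from `txns`; unmatched rows get NULL for `accounts`'s columns.
Matching on l.acct_id = r.acct_id.
- l (acct_id=3) has no partner in r.
- l (acct_id=1) has no partner in r.
- l (acct_id=2) has no partner in r.
- 3 row(s) from r found no l partner → padded with NULL.
After projecting and ordering:
l.holder | l.acct_id | r.acct_id | r.kind
NULL | NULL | 5 | fee
NULL | NULL | 6 | fee
NULL | NULL | 9 | debit

(NULL, NULL, 5, fee); (NULL, NULL, 6, fee); (NULL, NULL, 9, debit)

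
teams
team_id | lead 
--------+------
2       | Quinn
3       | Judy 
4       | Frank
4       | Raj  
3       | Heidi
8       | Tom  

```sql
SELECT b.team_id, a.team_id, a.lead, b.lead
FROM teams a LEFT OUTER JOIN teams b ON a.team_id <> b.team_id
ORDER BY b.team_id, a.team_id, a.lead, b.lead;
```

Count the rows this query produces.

LEFT JOIN keeps every row from `teams a`; unmatched rows get NULL for `teams b`'s columns.
Matching on a.team_id <> b.team_id.
Matched pairs: 26; unmatched a rows kept: 0.
Total: 26 rows.

26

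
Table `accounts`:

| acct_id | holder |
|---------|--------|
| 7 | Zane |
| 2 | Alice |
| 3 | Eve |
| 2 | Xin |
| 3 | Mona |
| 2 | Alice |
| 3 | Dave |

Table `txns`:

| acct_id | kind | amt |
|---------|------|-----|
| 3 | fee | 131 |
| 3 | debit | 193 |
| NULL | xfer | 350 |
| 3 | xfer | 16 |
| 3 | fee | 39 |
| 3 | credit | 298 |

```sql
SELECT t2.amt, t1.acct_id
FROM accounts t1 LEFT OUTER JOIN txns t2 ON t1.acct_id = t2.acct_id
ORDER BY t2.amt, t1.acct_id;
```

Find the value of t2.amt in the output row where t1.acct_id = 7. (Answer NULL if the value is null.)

LEFT JOIN keeps every row from `accounts`; unmatched rows get NULL for `txns`'s columns.
Matching on t1.acct_id = t2.acct_id. A NULL in a compared column never satisfies the condition.
- t1 (acct_id=7) has no partner → padded with NULL.
- t1 (acct_id=2) has no partner → padded with NULL.
- t1 (acct_id=3) pairs with 5 row(s) of t2.
- t1 (acct_id=2) has no partner → padded with NULL.
- t1 (acct_id=3) pairs with 5 row(s) of t2.
- t1 (acct_id=2) has no partner → padded with NULL.
- t1 (acct_id=3) pairs with 5 row(s) of t2.

NULL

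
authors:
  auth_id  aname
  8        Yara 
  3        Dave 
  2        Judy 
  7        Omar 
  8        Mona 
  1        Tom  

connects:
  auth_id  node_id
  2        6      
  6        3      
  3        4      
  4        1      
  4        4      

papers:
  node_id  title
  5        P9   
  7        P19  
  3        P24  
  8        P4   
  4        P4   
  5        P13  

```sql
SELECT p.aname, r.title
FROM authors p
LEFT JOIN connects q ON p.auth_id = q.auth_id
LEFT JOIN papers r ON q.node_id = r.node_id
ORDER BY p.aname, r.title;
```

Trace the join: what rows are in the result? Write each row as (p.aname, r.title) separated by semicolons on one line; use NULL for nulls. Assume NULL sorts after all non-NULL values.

Evaluate left to right. First `authors p LEFT JOIN connects q` on auth_id: 6 row(s).
Then LEFT JOIN `papers r` on node_id: each of those 6 rows is kept; rows whose q.node_id has no match in r get NULL for r's columns.

(Dave, P4); (Judy, NULL); (Mona, NULL); (Omar, NULL); (Tom, NULL); (Yara, NULL)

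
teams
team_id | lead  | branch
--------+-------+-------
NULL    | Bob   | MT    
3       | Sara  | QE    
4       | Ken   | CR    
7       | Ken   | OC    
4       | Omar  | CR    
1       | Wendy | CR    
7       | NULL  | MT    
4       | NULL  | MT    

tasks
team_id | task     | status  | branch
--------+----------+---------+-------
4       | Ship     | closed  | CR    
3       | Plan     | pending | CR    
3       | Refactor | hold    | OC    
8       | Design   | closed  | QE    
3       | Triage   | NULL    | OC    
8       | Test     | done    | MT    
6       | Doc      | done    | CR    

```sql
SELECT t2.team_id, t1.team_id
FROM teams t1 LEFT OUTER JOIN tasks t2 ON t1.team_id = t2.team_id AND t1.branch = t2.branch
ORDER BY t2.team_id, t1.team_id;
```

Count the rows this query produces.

8

LEFT JOIN keeps every row from `teams`; unmatched rows get NULL for `tasks`'s columns.
Matching on t1.team_id = t2.team_id AND t1.branch = t2.branch. A NULL in a compared column never satisfies the condition.
- t1 (team_id=NULL, branch=MT) has no partner → padded with NULL.
- t1 (team_id=3, branch=QE) has no partner → padded with NULL.
- t1 (team_id=4, branch=CR) pairs with 1 row(s) of t2.
- t1 (team_id=7, branch=OC) has no partner → padded with NULL.
- t1 (team_id=4, branch=CR) pairs with 1 row(s) of t2.
- t1 (team_id=1, branch=CR) has no partner → padded with NULL.
- t1 (team_id=7, branch=MT) has no partner → padded with NULL.
- t1 (team_id=4, branch=MT) has no partner → padded with NULL.
Total: 2 matched + 6 padded = 8 rows.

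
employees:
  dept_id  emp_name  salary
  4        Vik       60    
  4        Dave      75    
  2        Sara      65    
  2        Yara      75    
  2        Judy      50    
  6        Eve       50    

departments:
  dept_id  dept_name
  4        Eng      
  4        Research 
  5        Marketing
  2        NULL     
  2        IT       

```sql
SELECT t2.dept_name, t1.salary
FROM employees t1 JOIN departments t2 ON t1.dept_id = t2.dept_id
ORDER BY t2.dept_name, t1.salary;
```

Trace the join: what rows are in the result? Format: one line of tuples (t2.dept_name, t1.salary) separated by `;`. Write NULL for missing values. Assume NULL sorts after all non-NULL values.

(Eng, 60); (Eng, 75); (IT, 50); (IT, 65); (IT, 75); (Research, 60); (Research, 75); (NULL, 50); (NULL, 65); (NULL, 75)

INNER JOIN keeps only pairs where the ON condition holds.
Matching on t1.dept_id = t2.dept_id.
- t1 (dept_id=4) pairs with 2 row(s) of t2.
- t1 (dept_id=4) pairs with 2 row(s) of t2.
- t1 (dept_id=2) pairs with 2 row(s) of t2.
- t1 (dept_id=2) pairs with 2 row(s) of t2.
- t1 (dept_id=2) pairs with 2 row(s) of t2.
- t1 (dept_id=6) has no partner → excluded.
After projecting and ordering:
t2.dept_name | t1.salary
Eng | 60
Eng | 75
IT | 50
IT | 65
IT | 75
Research | 60
Research | 75
NULL | 50
NULL | 65
NULL | 75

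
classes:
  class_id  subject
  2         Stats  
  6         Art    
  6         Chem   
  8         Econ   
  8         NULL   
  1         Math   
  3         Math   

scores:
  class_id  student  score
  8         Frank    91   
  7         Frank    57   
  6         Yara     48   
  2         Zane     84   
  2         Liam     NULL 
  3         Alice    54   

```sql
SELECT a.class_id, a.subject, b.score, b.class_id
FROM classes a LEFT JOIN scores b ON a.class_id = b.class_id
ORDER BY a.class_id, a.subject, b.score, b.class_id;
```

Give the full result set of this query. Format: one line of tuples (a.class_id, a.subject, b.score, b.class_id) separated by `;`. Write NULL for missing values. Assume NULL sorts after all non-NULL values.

LEFT JOIN keeps every row from `classes`; unmatched rows get NULL for `scores`'s columns.
Matching on a.class_id = b.class_id.
Matched pairs: 7; unmatched a rows kept: 1.

(1, Math, NULL, NULL); (2, Stats, 84, 2); (2, Stats, NULL, 2); (3, Math, 54, 3); (6, Art, 48, 6); (6, Chem, 48, 6); (8, Econ, 91, 8); (8, NULL, 91, 8)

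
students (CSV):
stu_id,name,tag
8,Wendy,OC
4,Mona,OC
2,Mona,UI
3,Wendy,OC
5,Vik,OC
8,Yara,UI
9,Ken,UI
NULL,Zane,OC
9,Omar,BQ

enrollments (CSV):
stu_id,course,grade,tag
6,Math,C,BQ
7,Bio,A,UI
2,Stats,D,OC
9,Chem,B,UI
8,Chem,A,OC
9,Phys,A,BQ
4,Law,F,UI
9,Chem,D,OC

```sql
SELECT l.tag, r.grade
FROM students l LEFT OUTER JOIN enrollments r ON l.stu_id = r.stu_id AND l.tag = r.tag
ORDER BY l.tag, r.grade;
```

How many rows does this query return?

LEFT JOIN keeps every row from `students`; unmatched rows get NULL for `enrollments`'s columns.
Matching on l.stu_id = r.stu_id AND l.tag = r.tag. A NULL in a compared column never satisfies the condition.
- l row (stu_id=8, tag=OC): matches 1 r row(s) → 1 output row(s).
- l row (stu_id=4, tag=OC): no match → kept, r columns NULL.
- l row (stu_id=2, tag=UI): no match → kept, r columns NULL.
- l row (stu_id=3, tag=OC): no match → kept, r columns NULL.
- l row (stu_id=5, tag=OC): no match → kept, r columns NULL.
- l row (stu_id=8, tag=UI): no match → kept, r columns NULL.
- l row (stu_id=9, tag=UI): matches 1 r row(s) → 1 output row(s).
- l row (stu_id=NULL, tag=OC): no match → kept, r columns NULL.
- l row (stu_id=9, tag=BQ): matches 1 r row(s) → 1 output row(s).
Total: 3 matched + 6 padded = 9 rows.

9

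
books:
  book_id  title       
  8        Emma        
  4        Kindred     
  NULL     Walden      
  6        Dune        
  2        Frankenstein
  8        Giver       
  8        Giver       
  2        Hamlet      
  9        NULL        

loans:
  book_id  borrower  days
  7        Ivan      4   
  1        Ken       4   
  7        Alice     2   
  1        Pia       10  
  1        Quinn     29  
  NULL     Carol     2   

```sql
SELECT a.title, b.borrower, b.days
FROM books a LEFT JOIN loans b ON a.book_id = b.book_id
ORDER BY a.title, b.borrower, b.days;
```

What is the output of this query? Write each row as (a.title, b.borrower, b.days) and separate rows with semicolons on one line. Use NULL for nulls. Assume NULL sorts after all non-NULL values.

LEFT JOIN keeps every row from `books`; unmatched rows get NULL for `loans`'s columns.
Matching on a.book_id = b.book_id. A NULL in a compared column never satisfies the condition.
- a (book_id=8) has no partner → padded with NULL.
- a (book_id=4) has no partner → padded with NULL.
- a (book_id=NULL) has no partner → padded with NULL.
- a (book_id=6) has no partner → padded with NULL.
- a (book_id=2) has no partner → padded with NULL.
- a (book_id=8) has no partner → padded with NULL.
- a (book_id=8) has no partner → padded with NULL.
- a (book_id=2) has no partner → padded with NULL.
- a (book_id=9) has no partner → padded with NULL.
After projecting and ordering:
a.title | b.borrower | b.days
Dune | NULL | NULL
Emma | NULL | NULL
Frankenstein | NULL | NULL
Giver | NULL | NULL
Giver | NULL | NULL
Hamlet | NULL | NULL
Kindred | NULL | NULL
Walden | NULL | NULL
NULL | NULL | NULL

(Dune, NULL, NULL); (Emma, NULL, NULL); (Frankenstein, NULL, NULL); (Giver, NULL, NULL); (Giver, NULL, NULL); (Hamlet, NULL, NULL); (Kindred, NULL, NULL); (Walden, NULL, NULL); (NULL, NULL, NULL)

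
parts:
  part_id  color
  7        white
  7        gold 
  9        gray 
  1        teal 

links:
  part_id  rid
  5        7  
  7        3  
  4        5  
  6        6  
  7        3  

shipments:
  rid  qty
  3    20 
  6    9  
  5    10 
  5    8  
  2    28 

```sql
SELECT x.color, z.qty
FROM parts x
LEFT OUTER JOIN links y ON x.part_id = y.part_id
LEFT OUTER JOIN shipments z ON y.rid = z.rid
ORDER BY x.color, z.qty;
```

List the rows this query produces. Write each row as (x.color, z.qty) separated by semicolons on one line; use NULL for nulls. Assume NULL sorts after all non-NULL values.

(gold, 20); (gold, 20); (gray, NULL); (teal, NULL); (white, 20); (white, 20)

Evaluate left to right. First `parts x LEFT JOIN links y` on part_id: 6 row(s).
Then LEFT JOIN `shipments z` on rid: each of those 6 rows is kept; rows whose y.rid has no match in z get NULL for z's columns.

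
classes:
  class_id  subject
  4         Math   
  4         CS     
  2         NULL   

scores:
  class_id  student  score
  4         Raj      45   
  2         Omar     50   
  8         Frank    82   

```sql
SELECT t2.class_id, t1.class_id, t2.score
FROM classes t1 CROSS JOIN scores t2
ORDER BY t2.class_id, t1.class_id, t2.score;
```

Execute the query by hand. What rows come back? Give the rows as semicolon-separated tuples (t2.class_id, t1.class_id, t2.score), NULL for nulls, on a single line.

(2, 2, 50); (2, 4, 50); (2, 4, 50); (4, 2, 45); (4, 4, 45); (4, 4, 45); (8, 2, 82); (8, 4, 82); (8, 4, 82)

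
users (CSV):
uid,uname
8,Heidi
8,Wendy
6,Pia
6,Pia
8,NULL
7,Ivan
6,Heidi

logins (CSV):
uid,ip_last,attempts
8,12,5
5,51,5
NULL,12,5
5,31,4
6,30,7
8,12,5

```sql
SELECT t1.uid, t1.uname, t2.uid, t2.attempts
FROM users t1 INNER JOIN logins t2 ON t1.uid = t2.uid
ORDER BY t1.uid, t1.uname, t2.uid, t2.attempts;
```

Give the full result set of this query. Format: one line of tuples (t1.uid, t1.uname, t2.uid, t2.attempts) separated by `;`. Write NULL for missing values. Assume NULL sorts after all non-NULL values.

INNER JOIN keeps only pairs where the ON condition holds.
Matching on t1.uid = t2.uid. A NULL in a compared column never satisfies the condition.
- t1[0] uid=8 → 2 match(es) in t2 → 2 row(s).
- t1[1] uid=8 → 2 match(es) in t2 → 2 row(s).
- t1[2] uid=6 → 1 match(es) in t2 → 1 row(s).
- t1[3] uid=6 → 1 match(es) in t2 → 1 row(s).
- t1[4] uid=8 → 2 match(es) in t2 → 2 row(s).
- t1[5] uid=7 → no match; dropped.
- t1[6] uid=6 → 1 match(es) in t2 → 1 row(s).
After projecting and ordering:
t1.uid | t1.uname | t2.uid | t2.attempts
6 | Heidi | 6 | 7
6 | Pia | 6 | 7
6 | Pia | 6 | 7
8 | Heidi | 8 | 5
8 | Heidi | 8 | 5
8 | Wendy | 8 | 5
8 | Wendy | 8 | 5
8 | NULL | 8 | 5
8 | NULL | 8 | 5

(6, Heidi, 6, 7); (6, Pia, 6, 7); (6, Pia, 6, 7); (8, Heidi, 8, 5); (8, Heidi, 8, 5); (8, Wendy, 8, 5); (8, Wendy, 8, 5); (8, NULL, 8, 5); (8, NULL, 8, 5)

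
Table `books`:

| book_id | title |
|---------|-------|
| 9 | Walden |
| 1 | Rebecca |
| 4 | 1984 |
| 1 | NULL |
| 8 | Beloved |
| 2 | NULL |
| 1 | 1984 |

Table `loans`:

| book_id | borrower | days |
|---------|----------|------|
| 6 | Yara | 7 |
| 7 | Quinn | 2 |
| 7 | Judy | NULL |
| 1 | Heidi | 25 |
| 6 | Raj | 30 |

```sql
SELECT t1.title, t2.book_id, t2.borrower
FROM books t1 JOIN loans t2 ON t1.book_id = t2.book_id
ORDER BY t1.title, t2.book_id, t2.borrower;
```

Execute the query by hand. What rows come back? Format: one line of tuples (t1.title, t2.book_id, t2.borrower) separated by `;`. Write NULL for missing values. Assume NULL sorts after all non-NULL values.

INNER JOIN keeps only pairs where the ON condition holds.
Matching on t1.book_id = t2.book_id.
Matched pairs: 3.

(1984, 1, Heidi); (Rebecca, 1, Heidi); (NULL, 1, Heidi)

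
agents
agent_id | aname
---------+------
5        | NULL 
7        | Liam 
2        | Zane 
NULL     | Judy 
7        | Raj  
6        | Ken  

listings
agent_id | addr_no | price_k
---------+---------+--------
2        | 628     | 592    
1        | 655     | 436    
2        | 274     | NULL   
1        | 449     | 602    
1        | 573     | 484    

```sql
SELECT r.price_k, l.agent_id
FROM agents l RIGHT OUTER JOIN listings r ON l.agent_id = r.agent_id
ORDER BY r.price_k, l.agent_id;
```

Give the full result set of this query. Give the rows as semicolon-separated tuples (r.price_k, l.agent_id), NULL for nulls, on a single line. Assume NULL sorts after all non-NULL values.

RIGHT JOIN keeps every row from `listings`; unmatched rows get NULL for `agents`'s columns.
Matching on l.agent_id = r.agent_id. A NULL in a compared column never satisfies the condition.
- agent_id=5: no matching r row.
- agent_id=7: no matching r row.
- agent_id=2: 2 matching r row(s), so 2 row(s) emitted.
- agent_id=NULL: no matching r row.
- agent_id=7: no matching r row.
- agent_id=6: no matching r row.
- 3 row(s) from r found no l partner → padded with NULL.
After projecting and ordering:
r.price_k | l.agent_id
436 | NULL
484 | NULL
592 | 2
602 | NULL
NULL | 2

(436, NULL); (484, NULL); (592, 2); (602, NULL); (NULL, 2)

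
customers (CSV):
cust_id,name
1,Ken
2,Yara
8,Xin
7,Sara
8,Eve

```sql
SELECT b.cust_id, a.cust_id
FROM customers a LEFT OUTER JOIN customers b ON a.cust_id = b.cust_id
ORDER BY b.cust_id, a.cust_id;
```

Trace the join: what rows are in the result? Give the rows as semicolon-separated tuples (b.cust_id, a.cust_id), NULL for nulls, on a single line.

(1, 1); (2, 2); (7, 7); (8, 8); (8, 8); (8, 8); (8, 8)

LEFT JOIN keeps every row from `customers a`; unmatched rows get NULL for `customers b`'s columns.
Matching on a.cust_id = b.cust_id.
- a[0] cust_id=1 → 1 match(es) in b → 1 row(s).
- a[1] cust_id=2 → 1 match(es) in b → 1 row(s).
- a[2] cust_id=8 → 2 match(es) in b → 2 row(s).
- a[3] cust_id=7 → 1 match(es) in b → 1 row(s).
- a[4] cust_id=8 → 2 match(es) in b → 2 row(s).
After projecting and ordering:
b.cust_id | a.cust_id
1 | 1
2 | 2
7 | 7
8 | 8
8 | 8
8 | 8
8 | 8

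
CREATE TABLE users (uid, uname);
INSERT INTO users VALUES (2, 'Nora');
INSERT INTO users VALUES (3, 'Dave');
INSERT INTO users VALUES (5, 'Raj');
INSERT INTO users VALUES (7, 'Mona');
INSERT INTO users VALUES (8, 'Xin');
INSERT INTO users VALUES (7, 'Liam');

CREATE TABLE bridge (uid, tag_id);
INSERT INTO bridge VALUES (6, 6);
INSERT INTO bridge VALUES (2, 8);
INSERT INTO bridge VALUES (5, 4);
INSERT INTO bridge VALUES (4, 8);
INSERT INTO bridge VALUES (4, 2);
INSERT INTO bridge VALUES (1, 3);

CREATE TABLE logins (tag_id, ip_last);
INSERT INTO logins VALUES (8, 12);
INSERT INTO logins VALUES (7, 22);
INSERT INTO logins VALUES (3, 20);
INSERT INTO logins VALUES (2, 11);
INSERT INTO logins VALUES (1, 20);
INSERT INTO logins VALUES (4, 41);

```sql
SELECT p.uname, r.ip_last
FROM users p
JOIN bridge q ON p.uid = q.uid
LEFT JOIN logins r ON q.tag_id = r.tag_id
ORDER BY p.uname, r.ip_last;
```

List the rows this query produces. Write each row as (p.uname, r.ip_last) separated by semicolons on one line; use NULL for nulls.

(Nora, 12); (Raj, 41)

Step 1 — p INNER JOIN q on uid → 2 row(s).
Then LEFT JOIN `logins r` on tag_id: each of those 2 rows is kept; rows whose q.tag_id has no match in r get NULL for r's columns.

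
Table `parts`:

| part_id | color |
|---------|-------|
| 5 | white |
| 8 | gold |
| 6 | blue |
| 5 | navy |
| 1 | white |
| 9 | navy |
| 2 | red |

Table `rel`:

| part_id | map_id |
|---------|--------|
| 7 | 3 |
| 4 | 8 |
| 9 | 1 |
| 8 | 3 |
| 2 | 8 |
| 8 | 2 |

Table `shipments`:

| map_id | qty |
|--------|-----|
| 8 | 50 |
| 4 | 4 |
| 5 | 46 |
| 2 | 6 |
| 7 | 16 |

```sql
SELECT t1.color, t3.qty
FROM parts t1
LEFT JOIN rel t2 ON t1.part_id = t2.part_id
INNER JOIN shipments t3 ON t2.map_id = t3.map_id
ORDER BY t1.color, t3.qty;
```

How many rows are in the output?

Step 1 — t1 LEFT JOIN t2 on part_id → 8 row(s).
Then INNER JOIN `shipments t3` on map_id: keep only rows whose t2.map_id appears in t3.
Result: 2 row(s).

2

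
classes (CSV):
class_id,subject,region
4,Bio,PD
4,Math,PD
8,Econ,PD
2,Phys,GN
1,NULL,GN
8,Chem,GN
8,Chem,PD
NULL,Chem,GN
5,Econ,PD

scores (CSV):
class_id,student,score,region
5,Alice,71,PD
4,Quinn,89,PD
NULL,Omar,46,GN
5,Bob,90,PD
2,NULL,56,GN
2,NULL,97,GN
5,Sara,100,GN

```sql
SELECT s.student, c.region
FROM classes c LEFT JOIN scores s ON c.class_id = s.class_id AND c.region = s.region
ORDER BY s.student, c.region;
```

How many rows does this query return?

LEFT JOIN keeps every row from `classes`; unmatched rows get NULL for `scores`'s columns.
Matching on c.class_id = s.class_id AND c.region = s.region. A NULL in a compared column never satisfies the condition.
- class_id=4, region=PD: 1 matching s row(s), so 1 row(s) emitted.
- class_id=4, region=PD: 1 matching s row(s), so 1 row(s) emitted.
- class_id=8, region=PD: no s row matches, row kept with s columns NULL.
- class_id=2, region=GN: 2 matching s row(s), so 2 row(s) emitted.
- class_id=1, region=GN: no s row matches, row kept with s columns NULL.
- class_id=8, region=GN: no s row matches, row kept with s columns NULL.
- class_id=8, region=PD: no s row matches, row kept with s columns NULL.
- class_id=NULL, region=GN: no s row matches, row kept with s columns NULL.
- class_id=5, region=PD: 2 matching s row(s), so 2 row(s) emitted.
Total: 6 matched + 5 padded = 11 rows.

11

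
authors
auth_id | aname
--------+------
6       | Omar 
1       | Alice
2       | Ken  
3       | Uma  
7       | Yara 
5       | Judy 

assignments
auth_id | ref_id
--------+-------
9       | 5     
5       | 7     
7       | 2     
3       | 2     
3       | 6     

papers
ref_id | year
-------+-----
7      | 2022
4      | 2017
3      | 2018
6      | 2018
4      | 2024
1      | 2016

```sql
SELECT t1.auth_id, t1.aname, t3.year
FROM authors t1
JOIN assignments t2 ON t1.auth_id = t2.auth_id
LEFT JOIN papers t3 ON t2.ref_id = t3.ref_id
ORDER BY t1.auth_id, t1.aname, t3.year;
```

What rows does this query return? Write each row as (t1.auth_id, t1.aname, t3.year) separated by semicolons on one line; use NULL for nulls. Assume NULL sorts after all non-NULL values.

Joins associate left-to-right: authors INNER JOIN assignments on auth_id gives 4 intermediate row(s).
Then LEFT JOIN `papers t3` on ref_id: each of those 4 rows is kept; rows whose t2.ref_id has no match in t3 get NULL for t3's columns.

(3, Uma, 2018); (3, Uma, NULL); (5, Judy, 2022); (7, Yara, NULL)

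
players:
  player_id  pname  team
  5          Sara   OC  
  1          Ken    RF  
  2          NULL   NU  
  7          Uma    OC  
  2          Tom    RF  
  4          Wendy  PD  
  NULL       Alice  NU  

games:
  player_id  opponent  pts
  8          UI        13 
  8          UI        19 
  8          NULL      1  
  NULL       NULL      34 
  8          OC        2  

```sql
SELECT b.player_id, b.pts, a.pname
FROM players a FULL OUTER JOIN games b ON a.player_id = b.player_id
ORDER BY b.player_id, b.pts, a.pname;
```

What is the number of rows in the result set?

12

FULL OUTER JOIN keeps every row from both sides; unmatched rows get NULL for the other side's columns.
Matching on a.player_id = b.player_id. A NULL in a compared column never satisfies the condition.
Matched pairs: 0; unmatched a rows kept: 7; unmatched b rows kept: 5.
Total: 0 matched + 12 padded = 12 rows.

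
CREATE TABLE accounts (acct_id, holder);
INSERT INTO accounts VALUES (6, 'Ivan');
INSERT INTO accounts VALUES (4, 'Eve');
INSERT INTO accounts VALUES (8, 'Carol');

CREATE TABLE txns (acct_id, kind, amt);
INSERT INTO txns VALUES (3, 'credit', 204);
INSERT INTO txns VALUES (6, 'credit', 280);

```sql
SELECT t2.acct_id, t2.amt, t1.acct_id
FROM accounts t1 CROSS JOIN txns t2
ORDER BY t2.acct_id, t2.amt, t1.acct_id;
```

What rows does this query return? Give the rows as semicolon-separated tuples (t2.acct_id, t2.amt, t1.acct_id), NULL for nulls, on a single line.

(3, 204, 4); (3, 204, 6); (3, 204, 8); (6, 280, 4); (6, 280, 6); (6, 280, 8)

CROSS JOIN pairs every row of `accounts` with every row of `txns`: 3 × 2 = 6 rows.
After projecting and ordering:
t2.acct_id | t2.amt | t1.acct_id
3 | 204 | 4
3 | 204 | 6
3 | 204 | 8
6 | 280 | 4
6 | 280 | 6
6 | 280 | 8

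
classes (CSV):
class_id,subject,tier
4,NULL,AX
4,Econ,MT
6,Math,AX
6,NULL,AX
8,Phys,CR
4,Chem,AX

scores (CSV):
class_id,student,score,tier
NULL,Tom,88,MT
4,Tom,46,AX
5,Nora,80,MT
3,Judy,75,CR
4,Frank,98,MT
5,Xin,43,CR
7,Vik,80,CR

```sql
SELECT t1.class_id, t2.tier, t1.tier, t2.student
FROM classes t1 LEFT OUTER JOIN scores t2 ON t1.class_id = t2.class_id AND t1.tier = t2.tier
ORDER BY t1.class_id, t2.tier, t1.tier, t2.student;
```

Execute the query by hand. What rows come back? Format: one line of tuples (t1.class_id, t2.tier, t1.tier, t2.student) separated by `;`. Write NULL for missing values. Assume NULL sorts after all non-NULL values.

LEFT JOIN keeps every row from `classes`; unmatched rows get NULL for `scores`'s columns.
Matching on t1.class_id = t2.class_id AND t1.tier = t2.tier. A NULL in a compared column never satisfies the condition.
- t1[0] class_id=4, tier=AX → 1 match(es) in t2 → 1 row(s).
- t1[1] class_id=4, tier=MT → 1 match(es) in t2 → 1 row(s).
- t1[2] class_id=6, tier=AX → no match; kept with NULLs on the t2 side.
- t1[3] class_id=6, tier=AX → no match; kept with NULLs on the t2 side.
- t1[4] class_id=8, tier=CR → no match; kept with NULLs on the t2 side.
- t1[5] class_id=4, tier=AX → 1 match(es) in t2 → 1 row(s).
After projecting and ordering:
t1.class_id | t2.tier | t1.tier | t2.student
4 | AX | AX | Tom
4 | AX | AX | Tom
4 | MT | MT | Frank
6 | NULL | AX | NULL
6 | NULL | AX | NULL
8 | NULL | CR | NULL

(4, AX, AX, Tom); (4, AX, AX, Tom); (4, MT, MT, Frank); (6, NULL, AX, NULL); (6, NULL, AX, NULL); (8, NULL, CR, NULL)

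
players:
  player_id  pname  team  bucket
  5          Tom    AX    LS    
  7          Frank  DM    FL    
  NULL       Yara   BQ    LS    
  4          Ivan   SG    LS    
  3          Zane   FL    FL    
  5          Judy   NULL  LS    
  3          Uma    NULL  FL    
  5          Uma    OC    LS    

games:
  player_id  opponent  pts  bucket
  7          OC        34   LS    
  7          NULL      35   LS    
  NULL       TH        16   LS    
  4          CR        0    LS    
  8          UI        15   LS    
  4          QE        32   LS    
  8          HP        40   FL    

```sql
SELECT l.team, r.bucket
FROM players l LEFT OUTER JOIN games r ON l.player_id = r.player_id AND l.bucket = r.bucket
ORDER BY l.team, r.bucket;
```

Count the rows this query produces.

9

LEFT JOIN keeps every row from `players`; unmatched rows get NULL for `games`'s columns.
Matching on l.player_id = r.player_id AND l.bucket = r.bucket. A NULL in a compared column never satisfies the condition.
Matched pairs: 2; unmatched l rows kept: 7.
Total: 2 matched + 7 padded = 9 rows.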